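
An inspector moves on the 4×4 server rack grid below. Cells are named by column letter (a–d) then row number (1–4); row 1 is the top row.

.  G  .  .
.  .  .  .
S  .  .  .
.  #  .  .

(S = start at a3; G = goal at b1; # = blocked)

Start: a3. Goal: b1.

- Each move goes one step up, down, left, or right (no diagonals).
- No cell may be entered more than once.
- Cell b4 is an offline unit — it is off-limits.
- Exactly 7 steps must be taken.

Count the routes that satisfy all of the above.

8

Need simple routes of exactly 7 moves from a3 to b1 (Manhattan distance 3, so 2 moves are spent on a detour and 2 undoing it).
Enumerating: a3 a2 b2 b3 c3 c2 c1 b1 | a3 a2 b2 c2 d2 d1 c1 b1 | a3 b3 b2 c2 d2 d1 c1 b1 | a3 b3 c3 c2 b2 a2 a1 b1 | a3 b3 c3 c2 d2 d1 c1 b1 | a3 b3 c3 d3 d2 d1 c1 b1 | a3 b3 c3 d3 d2 c2 c1 b1 | a3 b3 c3 d3 d2 c2 b2 b1.
That gives 8 routes.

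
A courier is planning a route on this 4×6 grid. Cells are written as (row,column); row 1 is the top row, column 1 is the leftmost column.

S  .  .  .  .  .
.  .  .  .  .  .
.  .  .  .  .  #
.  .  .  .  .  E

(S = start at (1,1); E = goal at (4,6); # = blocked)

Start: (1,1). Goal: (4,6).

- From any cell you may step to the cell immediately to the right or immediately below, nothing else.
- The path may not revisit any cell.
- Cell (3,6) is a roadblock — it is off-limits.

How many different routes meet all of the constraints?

A right/down-only route from (1,1) to (4,6) makes exactly 3 down-moves and 5 right-moves in some order.
With no other constraints that would be C(8,3) = 56 routes.
Subtract routes through each blocked cell (inclusion–exclusion for overlaps): − through (3,6): 21 → 35.
That gives 35 routes.

35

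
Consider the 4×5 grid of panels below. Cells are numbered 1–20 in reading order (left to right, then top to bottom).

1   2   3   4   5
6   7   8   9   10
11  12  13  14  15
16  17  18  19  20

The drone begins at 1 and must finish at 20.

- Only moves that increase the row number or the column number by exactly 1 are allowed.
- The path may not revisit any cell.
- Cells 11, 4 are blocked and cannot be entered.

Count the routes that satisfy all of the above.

26

A right/down-only route from 1 to 20 makes exactly 3 down-moves and 4 right-moves in some order.
With no other constraints that would be C(7,3) = 35 routes.
Subtract routes through each blocked cell (inclusion–exclusion for overlaps): − through 4: 4 − through 11: 5 → 26.
That gives 26 routes.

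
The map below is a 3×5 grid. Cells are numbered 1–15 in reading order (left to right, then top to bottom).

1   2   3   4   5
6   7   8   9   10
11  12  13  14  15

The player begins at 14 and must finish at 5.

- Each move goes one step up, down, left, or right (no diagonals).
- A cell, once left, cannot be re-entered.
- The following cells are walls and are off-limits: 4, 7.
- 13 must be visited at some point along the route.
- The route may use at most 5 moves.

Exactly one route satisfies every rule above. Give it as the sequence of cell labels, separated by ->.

14 -> 13 -> 8 -> 9 -> 10 -> 5

The 5-move cap with required stops at 13 leaves no slack for detours.
Route from 14: left 1 to 13, up 1 to 8, right 2 to 10, up 1 to 5 — 5 moves in all.
Check: all required cells visited; 5 ≤ 5 moves.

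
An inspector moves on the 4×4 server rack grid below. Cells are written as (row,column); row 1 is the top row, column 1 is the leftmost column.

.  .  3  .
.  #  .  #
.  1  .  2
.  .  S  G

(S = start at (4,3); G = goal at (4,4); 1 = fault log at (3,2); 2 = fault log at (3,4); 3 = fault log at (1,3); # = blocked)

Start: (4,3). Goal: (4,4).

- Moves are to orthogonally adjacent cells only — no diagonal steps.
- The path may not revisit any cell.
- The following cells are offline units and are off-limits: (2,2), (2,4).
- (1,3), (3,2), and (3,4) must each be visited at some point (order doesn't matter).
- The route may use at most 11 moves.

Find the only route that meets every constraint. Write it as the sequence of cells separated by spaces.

(4,3) (4,2) (3,2) (3,1) (2,1) (1,1) (1,2) (1,3) (2,3) (3,3) (3,4) (4,4)

Any route must reach (1,3), (3,2), and (3,4) and still end at (4,4) within 11 moves, so the order of the required stops is forced.
Route from (4,3): left to (4,2), up to (3,2), left to (3,1), 2× up (reaching (1,1)), 2× right (reaching (1,3)), 2× down (reaching (3,3)), right to (3,4), down to (4,4) — 11 moves in all.
Check: all required cells visited; 11 ≤ 11 moves.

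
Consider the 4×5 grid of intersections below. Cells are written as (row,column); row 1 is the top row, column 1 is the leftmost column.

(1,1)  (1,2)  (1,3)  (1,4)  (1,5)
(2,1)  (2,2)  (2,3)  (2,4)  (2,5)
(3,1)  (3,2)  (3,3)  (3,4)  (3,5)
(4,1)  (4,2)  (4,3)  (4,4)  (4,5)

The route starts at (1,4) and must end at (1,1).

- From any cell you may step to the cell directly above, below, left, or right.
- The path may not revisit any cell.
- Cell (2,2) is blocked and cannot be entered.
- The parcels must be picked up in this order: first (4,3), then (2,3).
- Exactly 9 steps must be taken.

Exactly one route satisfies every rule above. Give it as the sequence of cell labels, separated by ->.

The waypoints must appear in the order (4,3), (2,3), with no cell reused.
Route from (1,4): down 3 to (4,4), left 1 to (4,3), up 3 to (1,3), left 2 to (1,1) — 9 moves in all.
Check: order respected ((4,3) at step 4, (2,3) at step 6); 9 moves as required.

(1,4) -> (2,4) -> (3,4) -> (4,4) -> (4,3) -> (3,3) -> (2,3) -> (1,3) -> (1,2) -> (1,1)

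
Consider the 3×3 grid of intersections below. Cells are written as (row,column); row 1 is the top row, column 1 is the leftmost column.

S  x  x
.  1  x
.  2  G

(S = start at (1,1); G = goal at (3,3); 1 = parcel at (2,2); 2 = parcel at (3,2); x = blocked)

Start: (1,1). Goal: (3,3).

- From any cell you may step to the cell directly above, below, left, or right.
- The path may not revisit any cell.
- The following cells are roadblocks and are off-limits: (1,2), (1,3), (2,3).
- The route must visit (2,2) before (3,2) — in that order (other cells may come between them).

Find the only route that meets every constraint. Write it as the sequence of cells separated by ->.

The waypoints must appear in the order (2,2), (3,2), with no cell reused.
Route from (1,1): down 1 to (2,1), right 1 to (2,2), down 1 to (3,2), right 1 to (3,3) — 4 moves in all.
Check: order respected (1 at step 2, 2 at step 3).

(1,1) -> (2,1) -> (2,2) -> (3,2) -> (3,3)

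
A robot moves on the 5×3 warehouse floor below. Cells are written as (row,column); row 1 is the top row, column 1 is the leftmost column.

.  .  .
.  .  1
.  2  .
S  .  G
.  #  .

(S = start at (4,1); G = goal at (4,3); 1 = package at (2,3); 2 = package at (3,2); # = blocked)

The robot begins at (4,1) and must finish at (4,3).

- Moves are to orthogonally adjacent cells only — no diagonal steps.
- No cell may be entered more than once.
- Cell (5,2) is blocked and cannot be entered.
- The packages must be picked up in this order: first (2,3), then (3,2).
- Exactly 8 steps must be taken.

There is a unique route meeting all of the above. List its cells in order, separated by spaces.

The waypoints must appear in the order (2,3), (3,2), with no cell reused.
Route from (4,1): up 2 to (2,1), right 2 to (2,3), down 1 to (3,3), left 1 to (3,2), down 1 to (4,2), right 1 to (4,3) — 8 moves in all.
Check: order respected (1 at step 4, 2 at step 6); 8 moves as required.

(4,1) (3,1) (2,1) (2,2) (2,3) (3,3) (3,2) (4,2) (4,3)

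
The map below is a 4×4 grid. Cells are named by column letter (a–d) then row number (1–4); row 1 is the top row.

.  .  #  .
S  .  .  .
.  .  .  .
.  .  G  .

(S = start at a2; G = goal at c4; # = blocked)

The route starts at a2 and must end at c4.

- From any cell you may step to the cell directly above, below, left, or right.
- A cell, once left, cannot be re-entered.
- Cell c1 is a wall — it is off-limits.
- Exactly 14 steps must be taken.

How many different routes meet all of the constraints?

0

Need simple routes of exactly 14 moves from a2 to c4 (Manhattan distance 4, so 5 moves are spent on a detour and 5 undoing it).
No route satisfies every constraint, so the count is 0.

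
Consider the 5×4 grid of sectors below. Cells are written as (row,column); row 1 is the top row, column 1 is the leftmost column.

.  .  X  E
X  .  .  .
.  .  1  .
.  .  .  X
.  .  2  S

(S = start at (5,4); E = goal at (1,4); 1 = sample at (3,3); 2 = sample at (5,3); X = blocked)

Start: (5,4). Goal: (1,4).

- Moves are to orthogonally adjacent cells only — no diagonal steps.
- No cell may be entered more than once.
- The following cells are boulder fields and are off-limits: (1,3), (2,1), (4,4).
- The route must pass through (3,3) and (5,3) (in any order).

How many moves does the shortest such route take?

Any route passes through (3,3) and (5,3) in some order between (5,4) and (1,4). Summing Manhattan distances along each leg and taking the cheapest ordering ((5,4) → (5,3) → (3,3) → (1,4)) gives a lower bound of 1 + 2 + 3 = 6 moves.
A route of 6 moves achieves this: (5,4) → (5,3) → (4,3) → (3,3) → (2,3) → (2,4) → (1,4).
Since 6 matches the lower bound, it is optimal.

6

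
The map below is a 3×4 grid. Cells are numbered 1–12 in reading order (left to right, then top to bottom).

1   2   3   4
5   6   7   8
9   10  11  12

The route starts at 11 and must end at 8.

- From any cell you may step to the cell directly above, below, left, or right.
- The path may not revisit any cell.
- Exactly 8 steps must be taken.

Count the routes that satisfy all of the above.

Need simple routes of exactly 8 moves from 11 to 8 (Manhattan distance 2, so 3 moves are spent on a detour and 3 undoing it).
Branch systematically from the start, pruning whenever the remaining move budget drops below the Manhattan distance to 8 or differs from it in parity. Grouping the completions by first move — via 7: 1; via 10: 8 (no valid completion starts via 12) — and summing: 1 + 8 = 9.
That gives 9 routes.

9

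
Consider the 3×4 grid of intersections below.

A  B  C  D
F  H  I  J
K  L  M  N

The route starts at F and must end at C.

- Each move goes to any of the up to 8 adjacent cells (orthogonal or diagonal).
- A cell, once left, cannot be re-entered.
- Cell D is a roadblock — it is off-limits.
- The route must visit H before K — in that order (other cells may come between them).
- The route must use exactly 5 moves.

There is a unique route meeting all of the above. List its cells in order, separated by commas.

F, H, K, L, I, C

The waypoints must appear in the order H, K, with no cell reused.
Route from F: right to H, down-left to K, right to L, up-right to I, up to C — 5 moves in all.
Check: order respected (H at step 1, K at step 2); 5 moves as required.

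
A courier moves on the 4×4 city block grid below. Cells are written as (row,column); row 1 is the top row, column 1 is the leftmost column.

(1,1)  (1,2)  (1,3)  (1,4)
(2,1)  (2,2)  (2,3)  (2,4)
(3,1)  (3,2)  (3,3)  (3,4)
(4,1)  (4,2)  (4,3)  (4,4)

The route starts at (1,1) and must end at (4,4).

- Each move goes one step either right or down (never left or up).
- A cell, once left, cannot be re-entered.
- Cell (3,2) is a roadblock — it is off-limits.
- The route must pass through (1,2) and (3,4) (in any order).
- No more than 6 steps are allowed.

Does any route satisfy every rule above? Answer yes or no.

yes

One route that works: (1,1) → (1,2) → (2,2) → (2,3) → (3,3) → (3,4) → (4,4).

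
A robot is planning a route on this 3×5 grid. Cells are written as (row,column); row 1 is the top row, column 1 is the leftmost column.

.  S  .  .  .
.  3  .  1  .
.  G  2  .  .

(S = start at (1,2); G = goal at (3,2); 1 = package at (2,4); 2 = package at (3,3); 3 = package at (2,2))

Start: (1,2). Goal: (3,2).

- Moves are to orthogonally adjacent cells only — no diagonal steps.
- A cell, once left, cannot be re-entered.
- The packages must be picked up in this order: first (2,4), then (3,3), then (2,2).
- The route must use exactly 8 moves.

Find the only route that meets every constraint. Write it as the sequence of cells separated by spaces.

(1,2) (1,3) (1,4) (2,4) (3,4) (3,3) (2,3) (2,2) (3,2)

The waypoints must appear in the order (2,4), (3,3), (2,2), with no cell reused.
Route from (1,2): right 2 to (1,4), down 2 to (3,4), left 1 to (3,3), up 1 to (2,3), left 1 to (2,2), down 1 to (3,2) — 8 moves in all.
Check: order respected (1 at step 3, 2 at step 5, 3 at step 7); 8 moves as required.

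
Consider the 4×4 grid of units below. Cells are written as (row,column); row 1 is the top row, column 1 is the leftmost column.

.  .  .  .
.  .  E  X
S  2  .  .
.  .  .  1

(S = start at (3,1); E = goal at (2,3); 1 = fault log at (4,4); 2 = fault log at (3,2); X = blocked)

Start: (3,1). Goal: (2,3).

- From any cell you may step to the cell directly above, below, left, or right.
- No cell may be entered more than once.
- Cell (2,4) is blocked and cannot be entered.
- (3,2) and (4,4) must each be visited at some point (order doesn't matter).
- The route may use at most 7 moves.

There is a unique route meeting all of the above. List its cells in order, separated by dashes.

(3,1) - (3,2) - (4,2) - (4,3) - (4,4) - (3,4) - (3,3) - (2,3)

The 7-move cap with required stops at (3,2), (4,4) leaves no slack for detours.
Route from (3,1): right 1 to (3,2), down 1 to (4,2), right 2 to (4,4), up 1 to (3,4), left 1 to (3,3), up 1 to (2,3) — 7 moves in all.
Check: all required cells visited; 7 ≤ 7 moves.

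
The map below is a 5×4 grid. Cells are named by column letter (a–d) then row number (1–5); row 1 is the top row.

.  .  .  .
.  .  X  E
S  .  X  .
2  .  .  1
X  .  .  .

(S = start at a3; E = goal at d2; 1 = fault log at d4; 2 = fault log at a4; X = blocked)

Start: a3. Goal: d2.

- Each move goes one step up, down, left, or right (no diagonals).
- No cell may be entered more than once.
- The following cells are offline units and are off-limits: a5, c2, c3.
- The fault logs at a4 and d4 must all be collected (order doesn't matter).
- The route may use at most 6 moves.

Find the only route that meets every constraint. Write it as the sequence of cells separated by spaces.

a3 a4 b4 c4 d4 d3 d2

The budget equals the shortest possible length, so every move has to be on a shortest route through the required cells.
Route from a3: down to a4, 3× right (reaching d4), 2× up (reaching d2) — 6 moves in all.
Check: all required cells visited; 6 ≤ 6 moves.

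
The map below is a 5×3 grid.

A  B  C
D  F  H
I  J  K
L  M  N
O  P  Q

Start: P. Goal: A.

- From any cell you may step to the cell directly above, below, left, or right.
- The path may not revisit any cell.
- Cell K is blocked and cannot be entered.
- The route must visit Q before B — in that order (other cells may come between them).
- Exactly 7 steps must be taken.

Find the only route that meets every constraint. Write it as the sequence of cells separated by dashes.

The waypoints must appear in the order Q, B, with no cell reused.
Route from P: right to Q, up to N, left to M, 3× up (reaching B), left to A — 7 moves in all.
Check: order respected (Q at step 1, B at step 6); 7 moves as required.

P - Q - N - M - J - F - B - A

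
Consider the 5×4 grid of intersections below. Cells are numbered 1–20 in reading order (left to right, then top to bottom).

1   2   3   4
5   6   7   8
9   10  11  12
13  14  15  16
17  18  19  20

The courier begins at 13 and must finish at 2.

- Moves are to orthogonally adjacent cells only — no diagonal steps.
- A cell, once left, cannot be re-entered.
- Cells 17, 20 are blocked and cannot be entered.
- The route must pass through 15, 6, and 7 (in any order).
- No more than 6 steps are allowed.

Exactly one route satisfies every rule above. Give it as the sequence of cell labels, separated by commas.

13, 14, 15, 11, 7, 6, 2

The budget equals the shortest possible length, so every move has to be on a shortest route through the required cells.
Route from 13: right 2 to 15, up 2 to 7, left 1 to 6, up 1 to 2 — 6 moves in all.
Check: all required cells visited; 6 ≤ 6 moves.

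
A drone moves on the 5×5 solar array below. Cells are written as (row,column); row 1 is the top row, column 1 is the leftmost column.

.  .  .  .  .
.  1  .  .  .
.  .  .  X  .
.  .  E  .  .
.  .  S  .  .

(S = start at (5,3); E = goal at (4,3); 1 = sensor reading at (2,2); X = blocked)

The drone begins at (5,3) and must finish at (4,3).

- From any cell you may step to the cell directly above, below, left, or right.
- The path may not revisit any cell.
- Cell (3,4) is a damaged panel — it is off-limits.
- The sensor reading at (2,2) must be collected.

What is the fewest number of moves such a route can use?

7

Any route passes through (2,2) somewhere between (5,3) and (4,3). Summing Manhattan distances along the two legs ((5,3) → (2,2) → (4,3)) gives a lower bound of 4 + 3 = 7 moves.
A route of 7 moves achieves this: (5,3) → (5,2) → (4,2) → (3,2) → (2,2) → (2,3) → (3,3) → (4,3).
Since 7 matches the lower bound, it is optimal.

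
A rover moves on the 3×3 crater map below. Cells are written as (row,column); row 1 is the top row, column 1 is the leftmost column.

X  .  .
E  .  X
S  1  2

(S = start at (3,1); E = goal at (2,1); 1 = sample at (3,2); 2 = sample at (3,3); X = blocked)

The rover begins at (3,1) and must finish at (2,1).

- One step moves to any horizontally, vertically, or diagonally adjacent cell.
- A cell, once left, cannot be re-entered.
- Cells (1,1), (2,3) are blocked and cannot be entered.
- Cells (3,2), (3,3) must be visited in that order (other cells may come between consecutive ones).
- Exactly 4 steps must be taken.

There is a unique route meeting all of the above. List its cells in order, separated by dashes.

The waypoints must appear in the order (3,2), (3,3), with no cell reused.
Route from (3,1): right 2 to (3,3), up-left 1 to (2,2), left 1 to (2,1) — 4 moves in all.
Check: order respected (1 at step 1, 2 at step 2); 4 moves as required.

(3,1) - (3,2) - (3,3) - (2,2) - (2,1)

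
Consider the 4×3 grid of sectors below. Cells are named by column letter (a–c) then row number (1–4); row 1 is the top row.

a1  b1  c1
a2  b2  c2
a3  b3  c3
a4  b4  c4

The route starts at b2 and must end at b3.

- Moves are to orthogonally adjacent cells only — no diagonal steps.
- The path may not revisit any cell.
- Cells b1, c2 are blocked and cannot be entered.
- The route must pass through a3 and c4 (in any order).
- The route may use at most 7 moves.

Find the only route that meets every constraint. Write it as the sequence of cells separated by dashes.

b2 - a2 - a3 - a4 - b4 - c4 - c3 - b3

The 7-move cap with required stops at a3, c4 leaves no slack for detours.
Route from b2: left 1 to a2, down 2 to a4, right 2 to c4, up 1 to c3, left 1 to b3 — 7 moves in all.
Check: all required cells visited; 7 ≤ 7 moves.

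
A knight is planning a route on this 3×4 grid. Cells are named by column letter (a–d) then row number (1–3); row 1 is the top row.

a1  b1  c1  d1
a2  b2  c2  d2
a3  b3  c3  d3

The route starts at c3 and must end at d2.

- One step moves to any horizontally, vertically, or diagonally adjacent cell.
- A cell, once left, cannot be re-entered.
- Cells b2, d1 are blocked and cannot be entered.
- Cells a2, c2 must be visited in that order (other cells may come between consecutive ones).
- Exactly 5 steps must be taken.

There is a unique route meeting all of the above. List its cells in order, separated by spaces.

c3 b3 a2 b1 c2 d2

The waypoints must appear in the order a2, c2, with no cell reused.
Route from c3: left 1 to b3, up-left 1 to a2, up-right 1 to b1, down-right 1 to c2, right 1 to d2 — 5 moves in all.
Check: order respected (a2 at step 2, c2 at step 4); 5 moves as required.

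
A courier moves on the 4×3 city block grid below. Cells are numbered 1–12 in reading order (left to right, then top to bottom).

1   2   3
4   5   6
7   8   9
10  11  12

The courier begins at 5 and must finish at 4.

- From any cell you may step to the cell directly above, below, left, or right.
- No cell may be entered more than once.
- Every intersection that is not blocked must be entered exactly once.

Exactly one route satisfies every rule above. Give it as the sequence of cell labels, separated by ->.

5 -> 8 -> 7 -> 10 -> 11 -> 12 -> 9 -> 6 -> 3 -> 2 -> 1 -> 4

Need to visit all 12 open cells exactly once, starting at 5 and ending at 4.
Cell 3 has only two open neighbours (6 and 2), so the path must pass straight through it: one of those is the cell it's entered from and the other is where it exits.
Route from 5: down 1 to 8, left 1 to 7, down 1 to 10, right 2 to 12, up 3 to 3, left 2 to 1, down 1 to 4 — 11 moves in all.
Check: all 12 open cells covered.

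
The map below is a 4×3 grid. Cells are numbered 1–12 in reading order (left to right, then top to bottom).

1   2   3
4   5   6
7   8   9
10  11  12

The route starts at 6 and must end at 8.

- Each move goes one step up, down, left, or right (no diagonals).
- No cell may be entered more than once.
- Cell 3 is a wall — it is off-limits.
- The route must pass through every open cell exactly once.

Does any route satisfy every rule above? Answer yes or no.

yes

One route that works: 6 → 9 → 12 → 11 → 10 → 7 → 4 → 1 → 2 → 5 → 8.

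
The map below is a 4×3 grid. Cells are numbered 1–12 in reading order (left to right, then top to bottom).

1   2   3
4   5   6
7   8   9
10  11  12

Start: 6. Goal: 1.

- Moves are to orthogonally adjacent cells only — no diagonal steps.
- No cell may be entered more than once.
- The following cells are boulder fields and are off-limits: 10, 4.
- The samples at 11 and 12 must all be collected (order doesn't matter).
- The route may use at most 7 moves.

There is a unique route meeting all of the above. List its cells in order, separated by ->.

6 -> 9 -> 12 -> 11 -> 8 -> 5 -> 2 -> 1

The budget equals the shortest possible length, so every move has to be on a shortest route through the required cells.
Route from 6: down 2 to 12, left 1 to 11, up 3 to 2, left 1 to 1 — 7 moves in all.
Check: all required cells visited; 7 ≤ 7 moves.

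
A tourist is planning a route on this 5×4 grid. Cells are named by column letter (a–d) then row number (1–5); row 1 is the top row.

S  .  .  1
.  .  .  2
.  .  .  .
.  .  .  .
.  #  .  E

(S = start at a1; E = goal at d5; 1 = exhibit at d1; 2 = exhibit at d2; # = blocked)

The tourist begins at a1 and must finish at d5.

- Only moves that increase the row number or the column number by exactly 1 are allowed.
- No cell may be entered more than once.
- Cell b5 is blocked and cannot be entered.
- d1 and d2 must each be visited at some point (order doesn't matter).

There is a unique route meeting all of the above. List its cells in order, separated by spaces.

Moves only go right or down, so the column and row indices never decrease.
Route from a1: right 3 to d1, down 4 to d5 — 7 moves in all.
Check: all required cells visited.

a1 b1 c1 d1 d2 d3 d4 d5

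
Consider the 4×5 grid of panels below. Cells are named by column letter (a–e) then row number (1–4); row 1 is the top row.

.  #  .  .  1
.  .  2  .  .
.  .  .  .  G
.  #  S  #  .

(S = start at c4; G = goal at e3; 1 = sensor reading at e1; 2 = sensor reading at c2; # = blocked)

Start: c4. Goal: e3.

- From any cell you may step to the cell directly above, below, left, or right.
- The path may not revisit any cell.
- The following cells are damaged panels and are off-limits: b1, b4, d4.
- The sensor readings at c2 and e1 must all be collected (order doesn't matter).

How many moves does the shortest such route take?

7

Any route passes through c2 and e1 in some order between c4 and e3. Summing Manhattan distances along each leg and taking the cheapest ordering (c4 → c2 → e1 → e3) gives a lower bound of 2 + 3 + 2 = 7 moves.
A route of 7 moves achieves this: c4 → c3 → c2 → c1 → d1 → e1 → e2 → e3.
Since 7 matches the lower bound, it is optimal.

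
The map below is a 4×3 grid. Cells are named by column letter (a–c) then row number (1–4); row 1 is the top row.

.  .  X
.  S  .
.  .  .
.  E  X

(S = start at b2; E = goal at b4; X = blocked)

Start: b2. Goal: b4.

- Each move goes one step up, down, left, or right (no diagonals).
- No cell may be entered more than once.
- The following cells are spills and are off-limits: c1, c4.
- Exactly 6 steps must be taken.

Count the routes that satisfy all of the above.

Need simple routes of exactly 6 moves from b2 to b4 (Manhattan distance 2, so 2 moves are spent on a detour and 2 undoing it).
Enumerating: b2 b1 a1 a2 a3 a4 b4 | b2 b1 a1 a2 a3 b3 b4 | b2 c2 c3 b3 a3 a4 b4.
That gives 3 routes.

3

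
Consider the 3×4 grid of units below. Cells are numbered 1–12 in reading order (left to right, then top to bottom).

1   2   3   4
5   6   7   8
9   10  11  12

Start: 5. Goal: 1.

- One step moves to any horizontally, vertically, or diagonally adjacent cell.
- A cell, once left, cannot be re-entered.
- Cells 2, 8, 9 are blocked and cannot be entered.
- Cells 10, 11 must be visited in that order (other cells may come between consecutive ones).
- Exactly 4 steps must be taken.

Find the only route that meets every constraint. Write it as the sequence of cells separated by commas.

The waypoints must appear in the order 10, 11, with no cell reused.
Route from 5: down-right 1 to 10, right 1 to 11, up-left 2 to 1 — 4 moves in all.
Check: order respected (10 at step 1, 11 at step 2); 4 moves as required.

5, 10, 11, 6, 1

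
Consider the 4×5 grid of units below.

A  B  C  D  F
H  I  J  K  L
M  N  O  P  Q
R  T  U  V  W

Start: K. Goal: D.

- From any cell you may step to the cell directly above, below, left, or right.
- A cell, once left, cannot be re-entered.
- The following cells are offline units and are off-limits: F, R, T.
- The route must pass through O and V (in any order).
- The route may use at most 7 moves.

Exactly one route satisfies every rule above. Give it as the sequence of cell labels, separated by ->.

The budget equals the shortest possible length, so every move has to be on a shortest route through the required cells.
Route from K: 2× down (reaching V), left to U, 3× up (reaching C), right to D — 7 moves in all.
Check: all required cells visited; 7 ≤ 7 moves.

K -> P -> V -> U -> O -> J -> C -> D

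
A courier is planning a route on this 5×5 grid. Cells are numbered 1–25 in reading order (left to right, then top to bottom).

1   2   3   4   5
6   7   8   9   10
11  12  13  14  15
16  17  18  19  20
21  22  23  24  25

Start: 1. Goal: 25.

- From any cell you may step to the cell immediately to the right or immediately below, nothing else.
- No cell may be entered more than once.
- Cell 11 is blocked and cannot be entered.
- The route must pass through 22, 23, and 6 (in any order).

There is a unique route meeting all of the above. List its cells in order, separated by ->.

Moves only go right or down, so the column and row indices never decrease.
Route from 1: down to 6, right to 7, 3× down (reaching 22), 3× right (reaching 25) — 8 moves in all.
Check: all required cells visited.

1 -> 6 -> 7 -> 12 -> 17 -> 22 -> 23 -> 24 -> 25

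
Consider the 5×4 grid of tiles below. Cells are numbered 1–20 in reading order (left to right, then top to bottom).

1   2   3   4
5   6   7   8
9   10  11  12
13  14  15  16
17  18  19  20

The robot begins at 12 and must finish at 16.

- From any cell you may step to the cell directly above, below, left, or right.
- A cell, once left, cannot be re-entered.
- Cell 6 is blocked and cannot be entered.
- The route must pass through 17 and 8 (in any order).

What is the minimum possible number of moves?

Any route passes through 17 and 8 in some order between 12 and 16. Summing Manhattan distances along each leg and taking the cheapest ordering (12 → 8 → 17 → 16) gives a lower bound of 1 + 6 + 4 = 11 moves.
A route of 11 moves achieves this: 12 → 8 → 7 → 11 → 15 → 14 → 13 → 17 → 18 → 19 → 20 → 16.
Since 11 matches the lower bound, it is optimal.

11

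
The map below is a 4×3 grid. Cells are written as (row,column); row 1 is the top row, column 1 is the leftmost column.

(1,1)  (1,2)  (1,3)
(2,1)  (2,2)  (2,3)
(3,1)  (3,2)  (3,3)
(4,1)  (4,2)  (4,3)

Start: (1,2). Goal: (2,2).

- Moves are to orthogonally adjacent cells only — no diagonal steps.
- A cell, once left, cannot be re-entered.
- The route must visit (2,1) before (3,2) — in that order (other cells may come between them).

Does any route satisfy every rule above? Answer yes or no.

One route that works: (1,2) → (1,1) → (2,1) → (3,1) → (3,2) → (2,2).

yes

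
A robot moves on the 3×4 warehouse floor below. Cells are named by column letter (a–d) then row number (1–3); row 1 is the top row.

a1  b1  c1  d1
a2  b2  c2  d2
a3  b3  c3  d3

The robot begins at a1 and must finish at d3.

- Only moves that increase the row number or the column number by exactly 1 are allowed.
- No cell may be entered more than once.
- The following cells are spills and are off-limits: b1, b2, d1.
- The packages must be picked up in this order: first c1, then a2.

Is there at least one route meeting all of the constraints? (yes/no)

no

a2 lies to the left of c1, so going from c1 to a2 would need a leftward move — but moves only go right/down, so c1 cannot be visited before a2.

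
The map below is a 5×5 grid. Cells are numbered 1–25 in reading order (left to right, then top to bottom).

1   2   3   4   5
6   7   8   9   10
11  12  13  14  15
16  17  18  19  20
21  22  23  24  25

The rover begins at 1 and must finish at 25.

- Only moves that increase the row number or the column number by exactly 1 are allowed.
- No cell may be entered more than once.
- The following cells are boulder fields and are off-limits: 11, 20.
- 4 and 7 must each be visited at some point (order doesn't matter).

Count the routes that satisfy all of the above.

0

A right/down-only route from 1 to 25 makes exactly 4 down-moves and 4 right-moves in some order.
With no other constraints that would be C(8,4) = 70 routes.
7 is below but to the left of 4: going 4 → 7 would need a leftward move and 7 → 4 an upward move, so no right/down-only route can visit both required cells.
No route satisfies every constraint, so the count is 0.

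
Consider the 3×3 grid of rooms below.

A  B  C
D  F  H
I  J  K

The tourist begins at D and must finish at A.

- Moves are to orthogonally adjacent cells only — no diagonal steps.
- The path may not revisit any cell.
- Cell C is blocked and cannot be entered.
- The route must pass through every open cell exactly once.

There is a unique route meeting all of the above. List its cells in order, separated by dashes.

D - I - J - K - H - F - B - A

Need to visit all 8 open cells exactly once, starting at D and ending at A.
Route from D: down to I, 2× right (reaching K), up to H, left to F, up to B, left to A — 7 moves in all.
Check: all 8 open cells covered.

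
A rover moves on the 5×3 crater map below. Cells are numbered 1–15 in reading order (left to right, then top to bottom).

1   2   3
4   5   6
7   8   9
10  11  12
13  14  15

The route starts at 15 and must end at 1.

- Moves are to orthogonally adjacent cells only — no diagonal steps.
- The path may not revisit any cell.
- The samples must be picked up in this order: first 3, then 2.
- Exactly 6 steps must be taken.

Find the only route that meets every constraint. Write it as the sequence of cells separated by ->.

The waypoints must appear in the order 3, 2, with no cell reused.
Route from 15: 4× up (reaching 3), 2× left (reaching 1) — 6 moves in all.
Check: order respected (3 at step 4, 2 at step 5); 6 moves as required.

15 -> 12 -> 9 -> 6 -> 3 -> 2 -> 1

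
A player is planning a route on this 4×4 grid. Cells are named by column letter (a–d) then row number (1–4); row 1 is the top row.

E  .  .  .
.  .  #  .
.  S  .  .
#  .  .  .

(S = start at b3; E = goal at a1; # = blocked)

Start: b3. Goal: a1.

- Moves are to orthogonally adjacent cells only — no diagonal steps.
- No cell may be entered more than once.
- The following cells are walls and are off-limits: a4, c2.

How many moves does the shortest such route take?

The Manhattan distance from b3 to a1 is |3−1| + |2−1| = 3, so at least 3 moves are needed.
A route of 3 moves achieves this: b3 → b2 → b1 → a1.
Since 3 matches the lower bound, it is optimal.

3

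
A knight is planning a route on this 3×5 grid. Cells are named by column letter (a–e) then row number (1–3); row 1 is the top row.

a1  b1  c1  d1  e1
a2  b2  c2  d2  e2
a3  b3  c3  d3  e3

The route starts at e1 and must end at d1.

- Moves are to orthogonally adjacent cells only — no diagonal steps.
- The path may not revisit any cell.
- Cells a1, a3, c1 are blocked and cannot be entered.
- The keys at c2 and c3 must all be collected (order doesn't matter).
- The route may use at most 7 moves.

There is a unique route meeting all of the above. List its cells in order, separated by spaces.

The 7-move cap with required stops at c2, c3 leaves no slack for detours.
Route from e1: 2× down (reaching e3), 2× left (reaching c3), up to c2, right to d2, up to d1 — 7 moves in all.
Check: all required cells visited; 7 ≤ 7 moves.

e1 e2 e3 d3 c3 c2 d2 d1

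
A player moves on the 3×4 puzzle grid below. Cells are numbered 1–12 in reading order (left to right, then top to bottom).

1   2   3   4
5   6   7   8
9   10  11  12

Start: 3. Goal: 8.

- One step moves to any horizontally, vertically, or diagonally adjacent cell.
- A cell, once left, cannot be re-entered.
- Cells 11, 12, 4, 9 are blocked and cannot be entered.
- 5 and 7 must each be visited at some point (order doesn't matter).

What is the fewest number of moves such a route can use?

Any route passes through 5 and 7 in some order between 3 and 8. Summing Chebyshev distances along each leg and taking the cheapest ordering (3 → 5 → 7 → 8) gives a lower bound of 2 + 2 + 1 = 5 moves.
A route of 5 moves achieves this: 3 → 2 → 5 → 6 → 7 → 8.
Since 5 matches the lower bound, it is optimal.

5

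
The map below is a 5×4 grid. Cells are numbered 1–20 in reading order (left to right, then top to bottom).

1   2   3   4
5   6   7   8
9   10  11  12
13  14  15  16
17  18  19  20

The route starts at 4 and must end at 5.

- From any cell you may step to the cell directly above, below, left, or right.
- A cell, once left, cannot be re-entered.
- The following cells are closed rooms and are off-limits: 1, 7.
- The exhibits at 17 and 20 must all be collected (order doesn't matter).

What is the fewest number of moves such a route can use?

10

Any route passes through 17 and 20 in some order between 4 and 5. Summing Manhattan distances along each leg and taking the cheapest ordering (4 → 20 → 17 → 5) gives a lower bound of 4 + 3 + 3 = 10 moves.
A route of 10 moves achieves this: 4 → 8 → 12 → 16 → 20 → 19 → 18 → 17 → 13 → 9 → 5.
Since 10 matches the lower bound, it is optimal.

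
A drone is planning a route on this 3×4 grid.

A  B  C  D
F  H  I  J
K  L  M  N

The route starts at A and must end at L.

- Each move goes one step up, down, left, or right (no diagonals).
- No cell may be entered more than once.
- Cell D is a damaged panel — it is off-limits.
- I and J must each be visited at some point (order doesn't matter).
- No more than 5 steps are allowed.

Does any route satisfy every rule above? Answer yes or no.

no

Even ignoring the no-revisit rule, getting from A to L, taking the cheapest ordering A → J → I → L needs at least 4 + 1 + 2 = 7 moves (Manhattan distance per leg), which exceeds the 5-move limit.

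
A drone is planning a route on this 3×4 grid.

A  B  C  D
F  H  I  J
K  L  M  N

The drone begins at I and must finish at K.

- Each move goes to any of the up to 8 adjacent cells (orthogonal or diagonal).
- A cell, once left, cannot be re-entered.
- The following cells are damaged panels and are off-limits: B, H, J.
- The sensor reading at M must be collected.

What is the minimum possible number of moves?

Any route passes through M somewhere between I and K. Summing Chebyshev distances along the two legs (I → M → K) gives a lower bound of 1 + 2 = 3 moves.
A route of 3 moves achieves this: I → M → L → K.
Since 3 matches the lower bound, it is optimal.

3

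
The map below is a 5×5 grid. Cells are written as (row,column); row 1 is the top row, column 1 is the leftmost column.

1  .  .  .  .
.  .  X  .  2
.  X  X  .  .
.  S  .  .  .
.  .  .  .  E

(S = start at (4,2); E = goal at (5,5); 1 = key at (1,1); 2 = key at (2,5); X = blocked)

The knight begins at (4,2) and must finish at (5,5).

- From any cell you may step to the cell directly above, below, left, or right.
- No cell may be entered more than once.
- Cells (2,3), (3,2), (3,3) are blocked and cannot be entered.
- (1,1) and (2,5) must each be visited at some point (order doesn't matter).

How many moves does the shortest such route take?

12

Any route passes through (1,1) and (2,5) in some order between (4,2) and (5,5). Summing Manhattan distances along each leg and taking the cheapest ordering ((4,2) → (1,1) → (2,5) → (5,5)) gives a lower bound of 4 + 5 + 3 = 12 moves.
A route of 12 moves achieves this: (4,2) → (4,1) → (3,1) → (2,1) → (1,1) → (1,2) → (1,3) → (1,4) → (2,4) → (2,5) → (3,5) → (4,5) → (5,5).
Since 12 matches the lower bound, it is optimal.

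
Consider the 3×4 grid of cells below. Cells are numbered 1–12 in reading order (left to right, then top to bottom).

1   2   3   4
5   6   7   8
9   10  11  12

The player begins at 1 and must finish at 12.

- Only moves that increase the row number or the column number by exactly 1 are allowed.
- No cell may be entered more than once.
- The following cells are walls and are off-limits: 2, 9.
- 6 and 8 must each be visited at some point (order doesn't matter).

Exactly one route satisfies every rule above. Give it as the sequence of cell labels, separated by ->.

1 -> 5 -> 6 -> 7 -> 8 -> 12

Moves only go right or down, so the column and row indices never decrease.
Route from 1: down 1 to 5, right 3 to 8, down 1 to 12 — 5 moves in all.
Check: all required cells visited.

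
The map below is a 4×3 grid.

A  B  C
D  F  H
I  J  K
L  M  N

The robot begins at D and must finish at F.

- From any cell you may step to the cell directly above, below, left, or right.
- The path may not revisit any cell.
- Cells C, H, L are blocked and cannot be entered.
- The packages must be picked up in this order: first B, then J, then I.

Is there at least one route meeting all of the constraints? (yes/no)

Even ignoring the required order, no revisit-free route from D to F manages to pass through all of B, J, and I: branching out from D, every path either misses one of them or, having collected them, can no longer reach F without re-entering a cell.

no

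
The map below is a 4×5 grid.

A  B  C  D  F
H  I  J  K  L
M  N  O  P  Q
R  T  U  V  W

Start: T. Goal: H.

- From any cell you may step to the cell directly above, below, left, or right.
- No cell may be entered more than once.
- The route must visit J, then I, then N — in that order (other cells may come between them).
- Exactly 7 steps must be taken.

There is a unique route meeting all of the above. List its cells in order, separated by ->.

T -> U -> O -> J -> I -> N -> M -> H

The waypoints must appear in the order J, I, N, with no cell reused.
Route from T: right 1 to U, up 2 to J, left 1 to I, down 1 to N, left 1 to M, up 1 to H — 7 moves in all.
Check: order respected (J at step 3, I at step 4, N at step 5); 7 moves as required.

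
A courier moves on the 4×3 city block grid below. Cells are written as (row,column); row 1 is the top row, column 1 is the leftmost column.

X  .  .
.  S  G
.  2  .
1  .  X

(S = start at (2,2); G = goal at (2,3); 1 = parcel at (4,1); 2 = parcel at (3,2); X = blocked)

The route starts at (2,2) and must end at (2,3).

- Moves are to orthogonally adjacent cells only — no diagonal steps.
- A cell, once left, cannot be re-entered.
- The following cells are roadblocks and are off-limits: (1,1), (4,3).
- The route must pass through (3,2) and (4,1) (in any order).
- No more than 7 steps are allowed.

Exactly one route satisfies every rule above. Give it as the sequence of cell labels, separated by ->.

(2,2) -> (2,1) -> (3,1) -> (4,1) -> (4,2) -> (3,2) -> (3,3) -> (2,3)

The budget equals the shortest possible length, so every move has to be on a shortest route through the required cells.
Route from (2,2): left 1 to (2,1), down 2 to (4,1), right 1 to (4,2), up 1 to (3,2), right 1 to (3,3), up 1 to (2,3) — 7 moves in all.
Check: all required cells visited; 7 ≤ 7 moves.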